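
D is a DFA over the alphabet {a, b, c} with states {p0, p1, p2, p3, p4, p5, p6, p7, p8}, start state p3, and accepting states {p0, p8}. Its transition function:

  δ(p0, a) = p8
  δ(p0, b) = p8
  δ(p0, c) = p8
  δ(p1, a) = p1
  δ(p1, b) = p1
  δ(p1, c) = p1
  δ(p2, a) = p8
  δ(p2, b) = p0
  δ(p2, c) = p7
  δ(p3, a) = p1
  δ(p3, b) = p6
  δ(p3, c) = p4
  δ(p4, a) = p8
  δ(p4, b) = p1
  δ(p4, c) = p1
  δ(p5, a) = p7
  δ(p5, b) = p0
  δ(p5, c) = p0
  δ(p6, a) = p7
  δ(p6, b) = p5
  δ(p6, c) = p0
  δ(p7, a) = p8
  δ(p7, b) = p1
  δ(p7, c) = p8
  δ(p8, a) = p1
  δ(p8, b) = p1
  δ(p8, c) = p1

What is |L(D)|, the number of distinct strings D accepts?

17

The useful subgraph on states {p0, p3, p4, p5, p6, p7, p8} is acyclic, so L(D) is finite; the longest accepting path visits 5 useful states, giving maximum string length 4.
Counting accepting paths from p3 by length: 2 of length 2, 7 of length 3, 8 of length 4. Total 17.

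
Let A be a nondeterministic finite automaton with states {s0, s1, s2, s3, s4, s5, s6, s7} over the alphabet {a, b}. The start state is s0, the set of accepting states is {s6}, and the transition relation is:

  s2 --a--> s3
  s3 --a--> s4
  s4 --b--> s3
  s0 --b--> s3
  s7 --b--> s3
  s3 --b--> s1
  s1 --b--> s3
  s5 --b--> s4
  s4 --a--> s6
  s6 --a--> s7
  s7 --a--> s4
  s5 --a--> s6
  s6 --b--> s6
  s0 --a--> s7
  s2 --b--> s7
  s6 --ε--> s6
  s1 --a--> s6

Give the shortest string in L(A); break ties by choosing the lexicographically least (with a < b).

A breadth-first search from s0 reaches an accepting state first via the path s0 → s7 → s4 → s6 on input aaa.
No string of length < 3 is accepted (BFS exhausts all shorter strings without reaching an accepting state), and aaa is the lexicographically least accepting string of length 3.

aaa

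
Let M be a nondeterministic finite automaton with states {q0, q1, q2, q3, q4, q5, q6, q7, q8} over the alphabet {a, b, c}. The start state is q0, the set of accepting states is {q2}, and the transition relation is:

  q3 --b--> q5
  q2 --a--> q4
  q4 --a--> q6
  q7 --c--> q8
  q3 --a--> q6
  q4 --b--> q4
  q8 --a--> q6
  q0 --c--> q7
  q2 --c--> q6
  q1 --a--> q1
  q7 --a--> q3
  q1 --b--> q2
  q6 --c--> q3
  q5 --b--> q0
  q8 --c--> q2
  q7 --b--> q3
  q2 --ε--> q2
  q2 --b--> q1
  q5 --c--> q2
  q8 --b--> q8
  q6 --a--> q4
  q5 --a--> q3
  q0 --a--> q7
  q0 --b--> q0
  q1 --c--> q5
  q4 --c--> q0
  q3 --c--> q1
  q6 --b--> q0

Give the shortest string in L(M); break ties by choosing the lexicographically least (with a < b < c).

A breadth-first search from q0 reaches an accepting state first via the path q0 → q7 → q8 → q2 on input acc.
No string of length < 3 is accepted (BFS exhausts all shorter strings without reaching an accepting state), and acc is the lexicographically least accepting string of length 3.

acc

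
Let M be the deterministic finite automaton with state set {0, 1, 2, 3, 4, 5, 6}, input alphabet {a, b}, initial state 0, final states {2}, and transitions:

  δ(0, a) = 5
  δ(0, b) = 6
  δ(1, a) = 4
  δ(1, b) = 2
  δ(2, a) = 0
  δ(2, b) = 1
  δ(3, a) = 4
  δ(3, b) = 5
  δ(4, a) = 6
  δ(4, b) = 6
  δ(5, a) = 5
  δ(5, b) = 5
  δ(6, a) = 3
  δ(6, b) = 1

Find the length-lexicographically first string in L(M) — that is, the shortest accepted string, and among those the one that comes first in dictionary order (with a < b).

bbb

A breadth-first search from 0 reaches an accepting state first via the path 0 → 6 → 1 → 2 on input bbb.
No string of length < 3 is accepted (BFS exhausts all shorter strings without reaching an accepting state), and bbb is the lexicographically least accepting string of length 3.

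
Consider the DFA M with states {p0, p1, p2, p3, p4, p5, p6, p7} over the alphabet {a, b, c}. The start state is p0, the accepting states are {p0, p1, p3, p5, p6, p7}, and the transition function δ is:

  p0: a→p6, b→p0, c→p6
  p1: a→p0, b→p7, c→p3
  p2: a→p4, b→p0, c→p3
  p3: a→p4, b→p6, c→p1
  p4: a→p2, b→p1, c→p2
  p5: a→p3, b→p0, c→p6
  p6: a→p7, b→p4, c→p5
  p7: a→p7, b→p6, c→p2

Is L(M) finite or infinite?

infinite

State p0 is reachable from the start and can reach an accepting state, and it lies on the cycle p0 → p0.
Traversing that cycle any number of times yields accepted strings of unbounded length, so the language is infinite.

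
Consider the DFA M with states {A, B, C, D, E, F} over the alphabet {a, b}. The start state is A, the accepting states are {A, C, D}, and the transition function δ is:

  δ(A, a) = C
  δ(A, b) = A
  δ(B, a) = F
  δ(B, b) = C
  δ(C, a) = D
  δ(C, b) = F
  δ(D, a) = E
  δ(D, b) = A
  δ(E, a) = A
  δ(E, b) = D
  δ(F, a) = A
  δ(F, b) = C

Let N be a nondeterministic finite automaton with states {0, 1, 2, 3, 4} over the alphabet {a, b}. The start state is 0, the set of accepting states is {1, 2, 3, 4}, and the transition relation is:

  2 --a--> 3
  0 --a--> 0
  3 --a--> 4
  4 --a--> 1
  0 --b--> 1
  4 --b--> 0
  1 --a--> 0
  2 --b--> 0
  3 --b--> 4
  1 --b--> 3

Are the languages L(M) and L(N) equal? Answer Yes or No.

The empty string ε is accepted by M but rejected by N.
So L(M) ≠ L(N).

No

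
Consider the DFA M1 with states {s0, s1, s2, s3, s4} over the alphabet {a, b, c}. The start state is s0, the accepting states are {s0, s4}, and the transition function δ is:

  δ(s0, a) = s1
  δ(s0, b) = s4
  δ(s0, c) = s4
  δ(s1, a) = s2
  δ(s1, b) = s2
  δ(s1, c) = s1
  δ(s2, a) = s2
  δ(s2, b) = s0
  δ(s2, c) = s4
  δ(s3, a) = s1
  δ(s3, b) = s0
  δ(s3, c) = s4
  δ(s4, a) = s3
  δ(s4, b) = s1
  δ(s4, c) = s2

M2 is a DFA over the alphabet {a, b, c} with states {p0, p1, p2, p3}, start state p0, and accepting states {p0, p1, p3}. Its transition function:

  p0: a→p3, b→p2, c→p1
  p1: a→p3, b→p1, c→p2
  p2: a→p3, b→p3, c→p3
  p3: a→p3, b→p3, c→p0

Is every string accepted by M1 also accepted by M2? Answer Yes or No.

No

The string b is in L(M1) but not in L(M2).
So L(M1) ⊄ L(M2).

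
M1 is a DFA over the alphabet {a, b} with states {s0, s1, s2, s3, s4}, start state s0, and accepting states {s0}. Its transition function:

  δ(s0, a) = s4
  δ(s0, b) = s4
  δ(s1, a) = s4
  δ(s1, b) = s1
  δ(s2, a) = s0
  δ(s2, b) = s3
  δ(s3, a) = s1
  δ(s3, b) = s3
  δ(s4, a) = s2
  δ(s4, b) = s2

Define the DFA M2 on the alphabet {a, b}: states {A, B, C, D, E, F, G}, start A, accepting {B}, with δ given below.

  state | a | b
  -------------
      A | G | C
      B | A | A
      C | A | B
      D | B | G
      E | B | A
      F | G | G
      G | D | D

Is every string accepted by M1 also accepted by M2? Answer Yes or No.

No

The empty string ε is in L(M1) but not in L(M2).
So L(M1) ⊄ L(M2).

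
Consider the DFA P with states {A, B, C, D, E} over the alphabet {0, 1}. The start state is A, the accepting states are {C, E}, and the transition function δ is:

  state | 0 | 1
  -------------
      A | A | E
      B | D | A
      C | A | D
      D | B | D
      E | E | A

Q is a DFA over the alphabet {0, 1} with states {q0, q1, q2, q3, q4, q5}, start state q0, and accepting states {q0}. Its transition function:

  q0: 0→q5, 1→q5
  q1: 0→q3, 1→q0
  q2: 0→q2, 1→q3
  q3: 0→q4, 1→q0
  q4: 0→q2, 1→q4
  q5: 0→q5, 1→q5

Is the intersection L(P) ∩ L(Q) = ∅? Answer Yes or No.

Yes

Exploring the product automaton P × Q from the start pair (A, q0), following both machines on each input symbol, reaches 3 state pairs: (A, q0), (A, q5), (E, q5).
P accepts in {C, E} and Q accepts in {q0}; no reachable pair has both components accepting, so no string drives both machines to acceptance simultaneously and L(P) ∩ L(Q) = ∅.
So no string is accepted by both, and the intersection is empty.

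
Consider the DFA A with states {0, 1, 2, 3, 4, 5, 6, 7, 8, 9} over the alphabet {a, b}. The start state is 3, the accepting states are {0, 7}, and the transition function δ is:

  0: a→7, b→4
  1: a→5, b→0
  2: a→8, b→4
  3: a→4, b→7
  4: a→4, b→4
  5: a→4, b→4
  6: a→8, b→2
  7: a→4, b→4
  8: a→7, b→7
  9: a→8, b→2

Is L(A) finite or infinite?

The useful states (reachable from 3 and able to reach an accepting state) are {3, 7}.
Restricted to these states the transition graph has no cycle, so every accepting path has bounded length and L is finite.

finite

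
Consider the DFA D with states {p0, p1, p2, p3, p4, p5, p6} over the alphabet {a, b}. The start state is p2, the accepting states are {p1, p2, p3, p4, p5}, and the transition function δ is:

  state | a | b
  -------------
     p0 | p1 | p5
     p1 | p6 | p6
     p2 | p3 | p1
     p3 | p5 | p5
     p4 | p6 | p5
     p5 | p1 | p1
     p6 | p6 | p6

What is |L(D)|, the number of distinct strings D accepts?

9

The useful subgraph on states {p1, p2, p3, p5} is acyclic, so L(D) is finite; the longest accepting path visits 4 useful states, giving maximum string length 3.
Counting accepting paths from p2 by length: 1 of length 0, 2 of length 1, 2 of length 2, 4 of length 3. Total 9.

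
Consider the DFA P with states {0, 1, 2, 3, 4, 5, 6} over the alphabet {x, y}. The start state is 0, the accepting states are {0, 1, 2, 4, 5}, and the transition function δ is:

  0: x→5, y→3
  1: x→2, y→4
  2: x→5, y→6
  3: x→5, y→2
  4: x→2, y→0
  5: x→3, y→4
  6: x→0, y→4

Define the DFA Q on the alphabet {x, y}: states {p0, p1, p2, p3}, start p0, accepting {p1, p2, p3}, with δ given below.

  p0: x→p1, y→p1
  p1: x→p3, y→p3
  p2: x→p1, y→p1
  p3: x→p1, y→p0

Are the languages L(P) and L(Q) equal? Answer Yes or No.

No

The empty string ε is accepted by P but rejected by Q.
So L(P) ≠ L(Q).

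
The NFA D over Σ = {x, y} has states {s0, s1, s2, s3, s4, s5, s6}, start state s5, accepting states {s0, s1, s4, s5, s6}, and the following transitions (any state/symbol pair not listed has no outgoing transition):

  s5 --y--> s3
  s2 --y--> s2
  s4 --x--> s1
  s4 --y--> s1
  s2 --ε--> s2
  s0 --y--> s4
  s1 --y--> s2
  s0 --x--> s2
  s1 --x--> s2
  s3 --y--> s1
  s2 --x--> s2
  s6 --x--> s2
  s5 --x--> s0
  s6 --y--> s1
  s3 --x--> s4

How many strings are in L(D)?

9

The useful subgraph on states {s0, s1, s3, s4, s5} is acyclic, so L(D) is finite; the longest accepting path visits 4 useful states, giving maximum string length 3.
Counting accepting paths from s5 by length: 1 of length 0, 1 of length 1, 3 of length 2, 4 of length 3. Total 9.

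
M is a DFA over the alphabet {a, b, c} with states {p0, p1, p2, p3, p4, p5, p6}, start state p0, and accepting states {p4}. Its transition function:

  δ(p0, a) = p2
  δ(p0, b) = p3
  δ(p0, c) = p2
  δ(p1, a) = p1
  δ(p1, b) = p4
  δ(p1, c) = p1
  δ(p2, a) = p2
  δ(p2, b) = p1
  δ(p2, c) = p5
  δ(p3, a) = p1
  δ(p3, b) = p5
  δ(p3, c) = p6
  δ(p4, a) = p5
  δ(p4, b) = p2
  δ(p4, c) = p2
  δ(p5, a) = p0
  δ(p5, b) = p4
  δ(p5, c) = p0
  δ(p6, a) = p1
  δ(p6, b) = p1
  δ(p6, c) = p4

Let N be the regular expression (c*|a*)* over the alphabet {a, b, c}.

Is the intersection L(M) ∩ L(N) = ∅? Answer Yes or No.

Converting the expression N to a DFA (subset construction, then merging equivalent states) gives the minimal DFA with states {n0, n1}, start state n0, accepting states {n0} and transitions n0: a→n0, b→n1, c→n0; n1: a→n1, b→n1, c→n1.
Exploring the product automaton M × N from the start pair (p0, n0), following both machines on each input symbol, reaches 10 state pairs: (p0, n0), (p2, n0), (p3, n1), (p1, n1), (p5, n0), (p5, n1), (p6, n1), (p4, n1), (p0, n1), (p2, n1).
M accepts in {p4} and N accepts in {n0}; no reachable pair has both components accepting, so no string drives both machines to acceptance simultaneously and L(M) ∩ L(N) = ∅.
So no string is accepted by both, and the intersection is empty.

Yes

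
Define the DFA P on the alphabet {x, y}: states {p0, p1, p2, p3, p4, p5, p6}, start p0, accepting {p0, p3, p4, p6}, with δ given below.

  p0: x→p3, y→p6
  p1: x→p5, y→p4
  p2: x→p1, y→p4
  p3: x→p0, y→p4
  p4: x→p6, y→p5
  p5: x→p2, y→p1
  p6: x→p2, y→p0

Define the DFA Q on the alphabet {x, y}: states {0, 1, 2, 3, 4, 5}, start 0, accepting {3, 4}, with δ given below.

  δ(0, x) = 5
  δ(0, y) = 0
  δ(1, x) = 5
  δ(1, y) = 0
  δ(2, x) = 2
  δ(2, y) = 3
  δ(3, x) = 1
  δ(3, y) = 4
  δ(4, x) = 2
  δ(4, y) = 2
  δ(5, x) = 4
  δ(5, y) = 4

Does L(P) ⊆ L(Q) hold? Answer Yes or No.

No

The empty string ε is in L(P) but not in L(Q).
So L(P) ⊄ L(Q).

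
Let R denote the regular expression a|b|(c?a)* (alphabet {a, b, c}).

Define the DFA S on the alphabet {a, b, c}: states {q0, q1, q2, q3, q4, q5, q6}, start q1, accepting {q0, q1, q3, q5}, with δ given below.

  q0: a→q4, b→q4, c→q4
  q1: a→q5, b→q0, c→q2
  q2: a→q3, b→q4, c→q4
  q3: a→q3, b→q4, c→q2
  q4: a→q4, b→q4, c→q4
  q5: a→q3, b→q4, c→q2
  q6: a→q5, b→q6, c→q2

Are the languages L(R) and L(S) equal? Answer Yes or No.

Converting the expression R to a DFA (subset construction, then merging equivalent states) gives the minimal DFA with states {r0, r1, r2, r3, r4}, start state r0, accepting states {r0, r1, r2} and transitions r0: a→r1, b→r2, c→r3; r1: a→r1, b→r4, c→r3; r2: a→r4, b→r4, c→r4; r3: a→r1, b→r4, c→r4; r4: a→r4, b→r4, c→r4.
Exploring the product automaton R × S from the start pair (r0, q1), following both machines on each input symbol, reaches 6 state pairs: (r0, q1), (r1, q5), (r2, q0), (r3, q2), (r1, q3), (r4, q4).
R accepts in {r0, r1, r2} and S accepts in {q0, q1, q3, q5}. In every reachable pair the two components are either both accepting — (r0, q1), (r1, q5), (r2, q0), (r1, q3) — or both non-accepting, so no string is accepted by exactly one of the machines: L(R) \ L(S) and L(S) \ L(R) are both empty.
Hence every string is accepted by R iff it is accepted by S, and the two languages coincide.

Yes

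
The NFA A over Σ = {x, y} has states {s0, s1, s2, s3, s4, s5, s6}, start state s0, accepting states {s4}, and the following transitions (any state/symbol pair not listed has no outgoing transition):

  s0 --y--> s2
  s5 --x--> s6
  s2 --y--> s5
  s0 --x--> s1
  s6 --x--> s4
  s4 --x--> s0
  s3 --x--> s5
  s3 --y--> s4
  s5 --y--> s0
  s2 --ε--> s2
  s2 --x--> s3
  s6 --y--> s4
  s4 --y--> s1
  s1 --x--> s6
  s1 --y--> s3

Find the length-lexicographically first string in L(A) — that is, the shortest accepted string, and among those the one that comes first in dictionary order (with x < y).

A breadth-first search from s0 reaches an accepting state first via the path s0 → s1 → s6 → s4 on input xxx.
No string of length < 3 is accepted (BFS exhausts all shorter strings without reaching an accepting state), and xxx is the lexicographically least accepting string of length 3.

xxx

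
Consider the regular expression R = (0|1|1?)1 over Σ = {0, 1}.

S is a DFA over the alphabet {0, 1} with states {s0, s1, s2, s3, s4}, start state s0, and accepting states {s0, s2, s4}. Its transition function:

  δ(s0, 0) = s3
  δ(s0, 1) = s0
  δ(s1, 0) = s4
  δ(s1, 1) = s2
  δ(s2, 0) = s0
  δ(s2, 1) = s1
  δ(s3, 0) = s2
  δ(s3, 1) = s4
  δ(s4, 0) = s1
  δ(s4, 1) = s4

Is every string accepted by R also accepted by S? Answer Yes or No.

Converting the expression R to a DFA (subset construction, then merging equivalent states) gives the minimal DFA with states {r0, r1, r2, r3, r4}, start state r0, accepting states {r2, r4} and transitions r0: 0→r1, 1→r2; r1: 0→r3, 1→r4; r2: 0→r3, 1→r4; r3: 0→r3, 1→r3; r4: 0→r3, 1→r3.
Exploring the product automaton R × S from the start pair (r0, s0), following both machines on each input symbol, reaches 10 state pairs: (r0, s0), (r1, s3), (r2, s0), (r3, s2), (r4, s4), (r3, s3), (r4, s0), (r3, s0), (r3, s1), (r3, s4).
R accepts in {r2, r4} and S accepts in {s0, s2, s4}. The reachable pairs whose R-component is accepting are (r2, s0), (r4, s4), (r4, s0); in each of them the S-component is accepting too, so the product for L(R) \ L(S) (R-component accepting, S-component rejecting) has no reachable accepting pair and the difference is empty.
Hence every string in L(R) is also in L(S).

Yes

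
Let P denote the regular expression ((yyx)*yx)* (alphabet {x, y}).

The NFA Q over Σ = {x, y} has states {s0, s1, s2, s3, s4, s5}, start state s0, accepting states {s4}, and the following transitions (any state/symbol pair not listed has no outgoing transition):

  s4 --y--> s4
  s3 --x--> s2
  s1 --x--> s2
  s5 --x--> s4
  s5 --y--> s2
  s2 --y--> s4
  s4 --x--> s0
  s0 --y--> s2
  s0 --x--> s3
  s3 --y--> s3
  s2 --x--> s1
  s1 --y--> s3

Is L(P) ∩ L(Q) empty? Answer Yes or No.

Yes

Converting the expression P to a DFA (subset construction, then merging equivalent states) gives the minimal DFA with states {p0, p1, p2, p3, p4}, start state p0, accepting states {p0} and transitions p0: x→p1, y→p2; p1: x→p1, y→p1; p2: x→p0, y→p3; p3: x→p4, y→p1; p4: x→p1, y→p2.
Exploring the product automaton P × Q from the start pair (p0, s0), following both machines on each input symbol, reaches 15 state pairs: (p0, s0), (p1, s3), (p2, s2), (p1, s2), (p0, s1), (p3, s4), (p1, s1), (p1, s4), (p2, s3), (p4, s0), (p1, s0), (p0, s2), (p3, s3), (p2, s4), (p4, s2).
P accepts in {p0} and Q accepts in {s4}; no reachable pair has both components accepting, so no string drives both machines to acceptance simultaneously and L(P) ∩ L(Q) = ∅.
So no string is accepted by both, and the intersection is empty.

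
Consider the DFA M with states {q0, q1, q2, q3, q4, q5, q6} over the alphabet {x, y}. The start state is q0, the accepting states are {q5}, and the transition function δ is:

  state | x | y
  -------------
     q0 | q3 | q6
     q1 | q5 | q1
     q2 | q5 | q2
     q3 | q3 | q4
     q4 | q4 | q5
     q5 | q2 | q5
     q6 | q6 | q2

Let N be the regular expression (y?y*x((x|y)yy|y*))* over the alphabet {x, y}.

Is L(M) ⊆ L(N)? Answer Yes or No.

Converting the expression N to a DFA (subset construction, then merging equivalent states) gives the minimal DFA with states {n0, n1, n2}, start state n0, accepting states {n0, n1} and transitions n0: x→n1, y→n2; n1: x→n1, y→n1; n2: x→n1, y→n2.
Exploring the product automaton M × N from the start pair (q0, n0), following both machines on each input symbol, reaches 8 state pairs: (q0, n0), (q3, n1), (q6, n2), (q4, n1), (q6, n1), (q2, n2), (q5, n1), (q2, n1).
M accepts in {q5} and N accepts in {n0, n1}. The reachable pairs whose M-component is accepting are (q5, n1); in each of them the N-component is accepting too, so the product for L(M) \ L(N) (M-component accepting, N-component rejecting) has no reachable accepting pair and the difference is empty.
Hence every string in L(M) is also in L(N).

Yes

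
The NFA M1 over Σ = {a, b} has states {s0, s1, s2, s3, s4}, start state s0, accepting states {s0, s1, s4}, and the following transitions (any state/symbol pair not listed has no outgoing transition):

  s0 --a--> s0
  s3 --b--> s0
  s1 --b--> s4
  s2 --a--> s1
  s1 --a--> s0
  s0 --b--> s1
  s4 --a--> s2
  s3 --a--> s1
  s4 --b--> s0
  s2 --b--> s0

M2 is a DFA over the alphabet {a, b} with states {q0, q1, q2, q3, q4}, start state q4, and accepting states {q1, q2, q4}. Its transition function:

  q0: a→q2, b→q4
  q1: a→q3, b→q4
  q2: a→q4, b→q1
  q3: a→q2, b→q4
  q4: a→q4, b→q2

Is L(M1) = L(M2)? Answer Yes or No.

Exploring the product automaton M1 × M2 from the start pair (s0, q4), following both machines on each input symbol, reaches 4 state pairs: (s0, q4), (s1, q2), (s4, q1), (s2, q3).
M1 accepts in {s0, s1, s4} and M2 accepts in {q1, q2, q4}. In every reachable pair the two components are either both accepting — (s0, q4), (s1, q2), (s4, q1) — or both non-accepting, so no string is accepted by exactly one of the machines: L(M1) \ L(M2) and L(M2) \ L(M1) are both empty.
Hence every string is accepted by M1 iff it is accepted by M2, and the two languages coincide.

Yes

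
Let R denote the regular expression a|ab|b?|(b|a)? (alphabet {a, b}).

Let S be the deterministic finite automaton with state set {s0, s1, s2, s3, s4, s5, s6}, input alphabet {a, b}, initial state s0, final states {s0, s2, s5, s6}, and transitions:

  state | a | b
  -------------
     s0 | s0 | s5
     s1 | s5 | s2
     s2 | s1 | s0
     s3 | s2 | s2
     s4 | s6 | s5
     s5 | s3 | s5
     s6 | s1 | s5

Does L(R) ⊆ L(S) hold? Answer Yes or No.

Yes

Converting the expression R to a DFA (subset construction, then merging equivalent states) gives the minimal DFA with states {r0, r1, r2, r3}, start state r0, accepting states {r0, r1, r2} and transitions r0: a→r1, b→r2; r1: a→r3, b→r2; r2: a→r3, b→r3; r3: a→r3, b→r3.
Exploring the product automaton R × S from the start pair (r0, s0), following both machines on each input symbol, reaches 8 state pairs: (r0, s0), (r1, s0), (r2, s5), (r3, s0), (r3, s3), (r3, s5), (r3, s2), (r3, s1).
R accepts in {r0, r1, r2} and S accepts in {s0, s2, s5, s6}. The reachable pairs whose R-component is accepting are (r0, s0), (r1, s0), (r2, s5); in each of them the S-component is accepting too, so the product for L(R) \ L(S) (R-component accepting, S-component rejecting) has no reachable accepting pair and the difference is empty.
Hence every string in L(R) is also in L(S).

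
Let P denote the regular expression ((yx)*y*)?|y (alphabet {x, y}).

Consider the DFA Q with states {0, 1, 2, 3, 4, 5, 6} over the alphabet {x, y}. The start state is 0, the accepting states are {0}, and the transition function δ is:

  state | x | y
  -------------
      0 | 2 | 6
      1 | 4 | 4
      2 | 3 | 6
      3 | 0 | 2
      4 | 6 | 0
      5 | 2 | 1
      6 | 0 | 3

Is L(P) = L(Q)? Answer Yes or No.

The string y is accepted by P but rejected by Q.
So L(P) ≠ L(Q).

No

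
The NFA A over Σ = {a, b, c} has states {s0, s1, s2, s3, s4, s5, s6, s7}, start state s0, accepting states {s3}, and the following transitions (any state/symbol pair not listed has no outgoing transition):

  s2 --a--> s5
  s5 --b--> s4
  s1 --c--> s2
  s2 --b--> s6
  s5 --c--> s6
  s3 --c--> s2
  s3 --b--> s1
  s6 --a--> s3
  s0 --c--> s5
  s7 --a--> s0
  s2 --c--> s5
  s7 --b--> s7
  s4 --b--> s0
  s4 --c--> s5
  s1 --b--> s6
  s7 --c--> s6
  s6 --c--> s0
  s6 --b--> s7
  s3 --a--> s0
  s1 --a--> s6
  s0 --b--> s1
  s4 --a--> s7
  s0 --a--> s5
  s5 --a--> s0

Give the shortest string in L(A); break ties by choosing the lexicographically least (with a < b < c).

A breadth-first search from s0 reaches an accepting state first via the path s0 → s5 → s6 → s3 on input aca.
No string of length < 3 is accepted (BFS exhausts all shorter strings without reaching an accepting state), and aca is the lexicographically least accepting string of length 3.

aca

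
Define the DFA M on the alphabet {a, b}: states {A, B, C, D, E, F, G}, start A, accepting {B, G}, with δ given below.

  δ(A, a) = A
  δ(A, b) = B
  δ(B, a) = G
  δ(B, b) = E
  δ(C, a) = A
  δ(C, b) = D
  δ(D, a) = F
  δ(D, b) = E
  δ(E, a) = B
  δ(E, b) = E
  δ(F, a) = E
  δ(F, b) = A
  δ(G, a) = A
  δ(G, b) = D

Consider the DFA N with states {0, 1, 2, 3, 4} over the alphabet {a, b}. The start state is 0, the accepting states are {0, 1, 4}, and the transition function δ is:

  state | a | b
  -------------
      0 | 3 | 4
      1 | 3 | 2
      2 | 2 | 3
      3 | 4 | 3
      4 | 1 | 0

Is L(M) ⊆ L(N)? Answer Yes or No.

The string ab is in L(M) but not in L(N).
So L(M) ⊄ L(N).

No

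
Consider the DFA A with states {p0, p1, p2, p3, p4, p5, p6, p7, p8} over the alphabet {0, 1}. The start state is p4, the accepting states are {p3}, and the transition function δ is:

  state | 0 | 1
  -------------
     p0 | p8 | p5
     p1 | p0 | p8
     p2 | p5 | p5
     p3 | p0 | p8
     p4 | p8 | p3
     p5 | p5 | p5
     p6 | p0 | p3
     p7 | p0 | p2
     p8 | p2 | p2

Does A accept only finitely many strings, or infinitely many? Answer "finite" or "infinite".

finite

The useful states (reachable from p4 and able to reach an accepting state) are {p3, p4}.
Restricted to these states the transition graph has no cycle, so every accepting path has bounded length and L is finite.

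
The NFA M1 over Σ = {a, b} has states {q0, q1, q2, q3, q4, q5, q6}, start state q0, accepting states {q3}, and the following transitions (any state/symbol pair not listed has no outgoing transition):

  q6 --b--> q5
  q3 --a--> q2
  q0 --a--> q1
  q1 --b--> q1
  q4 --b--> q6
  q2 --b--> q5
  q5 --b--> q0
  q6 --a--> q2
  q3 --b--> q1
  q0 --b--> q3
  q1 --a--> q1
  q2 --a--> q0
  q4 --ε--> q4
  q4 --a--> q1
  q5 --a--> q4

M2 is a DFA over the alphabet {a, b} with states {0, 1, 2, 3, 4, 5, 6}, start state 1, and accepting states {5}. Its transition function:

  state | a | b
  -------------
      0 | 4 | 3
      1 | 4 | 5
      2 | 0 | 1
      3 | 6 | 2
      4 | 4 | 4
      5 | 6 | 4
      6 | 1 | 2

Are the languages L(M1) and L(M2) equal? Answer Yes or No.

Yes

Exploring the product automaton M1 × M2 from the start pair (q0, 1), following both machines on each input symbol, reaches 7 state pairs: (q0, 1), (q1, 4), (q3, 5), (q2, 6), (q5, 2), (q4, 0), (q6, 3).
M1 accepts in {q3} and M2 accepts in {5}. In every reachable pair the two components are either both accepting — (q3, 5) — or both non-accepting, so no string is accepted by exactly one of the machines: L(M1) \ L(M2) and L(M2) \ L(M1) are both empty.
Hence every string is accepted by M1 iff it is accepted by M2, and the two languages coincide.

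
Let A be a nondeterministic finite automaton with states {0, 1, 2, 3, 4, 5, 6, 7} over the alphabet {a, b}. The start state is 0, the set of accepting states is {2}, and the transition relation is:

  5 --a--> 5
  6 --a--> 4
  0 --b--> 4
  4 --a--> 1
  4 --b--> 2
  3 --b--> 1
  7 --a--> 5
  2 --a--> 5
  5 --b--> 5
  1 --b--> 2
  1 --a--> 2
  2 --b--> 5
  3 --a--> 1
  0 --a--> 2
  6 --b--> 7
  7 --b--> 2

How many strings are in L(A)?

The useful subgraph on states {0, 1, 2, 4} is acyclic, so L(A) is finite; the longest accepting path visits 4 useful states, giving maximum string length 3.
Counting accepting paths from 0 by length: 1 of length 1, 1 of length 2, 2 of length 3. Total 4.

4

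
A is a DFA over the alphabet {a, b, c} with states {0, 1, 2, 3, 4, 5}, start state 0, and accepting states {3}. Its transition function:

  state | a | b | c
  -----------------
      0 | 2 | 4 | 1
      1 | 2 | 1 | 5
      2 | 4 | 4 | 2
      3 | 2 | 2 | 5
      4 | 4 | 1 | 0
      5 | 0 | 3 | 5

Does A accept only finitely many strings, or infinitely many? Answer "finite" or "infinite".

infinite

State 1 is reachable from the start and can reach an accepting state, and it lies on the cycle 1 → 1.
Traversing that cycle any number of times yields accepted strings of unbounded length, so the language is infinite.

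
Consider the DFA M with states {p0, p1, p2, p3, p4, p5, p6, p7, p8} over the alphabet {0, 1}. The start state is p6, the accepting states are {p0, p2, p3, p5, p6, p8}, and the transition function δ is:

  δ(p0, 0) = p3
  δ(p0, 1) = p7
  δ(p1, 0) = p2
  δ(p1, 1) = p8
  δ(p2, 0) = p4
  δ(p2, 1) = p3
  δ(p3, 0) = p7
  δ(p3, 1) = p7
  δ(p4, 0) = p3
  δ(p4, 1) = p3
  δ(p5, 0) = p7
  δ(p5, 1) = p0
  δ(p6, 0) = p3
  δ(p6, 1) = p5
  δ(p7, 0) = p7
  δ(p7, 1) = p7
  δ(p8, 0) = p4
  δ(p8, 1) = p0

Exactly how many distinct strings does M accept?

5

The useful subgraph on states {p0, p3, p5, p6} is acyclic, so L(M) is finite; the longest accepting path visits 4 useful states, giving maximum string length 3.
Counting accepting paths from p6 by length: 1 of length 0, 2 of length 1, 1 of length 2, 1 of length 3. Total 5.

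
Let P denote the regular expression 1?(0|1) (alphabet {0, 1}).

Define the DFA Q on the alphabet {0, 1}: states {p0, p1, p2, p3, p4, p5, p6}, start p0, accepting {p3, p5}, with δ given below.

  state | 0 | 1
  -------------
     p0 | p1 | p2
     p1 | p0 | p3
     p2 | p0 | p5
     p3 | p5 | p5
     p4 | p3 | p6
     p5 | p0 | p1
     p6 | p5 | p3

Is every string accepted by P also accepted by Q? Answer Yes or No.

The string 0 is in L(P) but not in L(Q).
So L(P) ⊄ L(Q).

No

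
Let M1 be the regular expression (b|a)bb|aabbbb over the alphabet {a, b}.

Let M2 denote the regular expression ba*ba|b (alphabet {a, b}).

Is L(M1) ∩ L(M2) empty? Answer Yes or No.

Converting the expression M1 to a DFA (subset construction, then merging equivalent states) gives the minimal DFA with states {r0, r1, r2, r3, r4, r5, r6, r7}, start state r0, accepting states {r7} and transitions r0: a→r1, b→r2; r1: a→r3, b→r4; r2: a→r5, b→r4; r3: a→r5, b→r6; r4: a→r5, b→r7; r5: a→r5, b→r5; r6: a→r5, b→r2; r7: a→r5, b→r5.
Converting the expression M2 to a DFA (subset construction, then merging equivalent states) gives the minimal DFA with states {t0, t1, t2, t3, t4, t5}, start state t0, accepting states {t2, t5} and transitions t0: a→t1, b→t2; t1: a→t1, b→t1; t2: a→t3, b→t4; t3: a→t3, b→t4; t4: a→t5, b→t1; t5: a→t1, b→t1.
Exploring the product automaton M1 × M2 from the start pair (r0, t0), following both machines on each input symbol, reaches 13 state pairs: (r0, t0), (r1, t1), (r2, t2), (r3, t1), (r4, t1), (r5, t3), (r4, t4), (r5, t1), (r6, t1), (r7, t1), (r5, t4), (r5, t5), (r2, t1).
M1 accepts in {r7} and M2 accepts in {t2, t5}; no reachable pair has both components accepting, so no string drives both machines to acceptance simultaneously and L(M1) ∩ L(M2) = ∅.
So no string is accepted by both, and the intersection is empty.

Yes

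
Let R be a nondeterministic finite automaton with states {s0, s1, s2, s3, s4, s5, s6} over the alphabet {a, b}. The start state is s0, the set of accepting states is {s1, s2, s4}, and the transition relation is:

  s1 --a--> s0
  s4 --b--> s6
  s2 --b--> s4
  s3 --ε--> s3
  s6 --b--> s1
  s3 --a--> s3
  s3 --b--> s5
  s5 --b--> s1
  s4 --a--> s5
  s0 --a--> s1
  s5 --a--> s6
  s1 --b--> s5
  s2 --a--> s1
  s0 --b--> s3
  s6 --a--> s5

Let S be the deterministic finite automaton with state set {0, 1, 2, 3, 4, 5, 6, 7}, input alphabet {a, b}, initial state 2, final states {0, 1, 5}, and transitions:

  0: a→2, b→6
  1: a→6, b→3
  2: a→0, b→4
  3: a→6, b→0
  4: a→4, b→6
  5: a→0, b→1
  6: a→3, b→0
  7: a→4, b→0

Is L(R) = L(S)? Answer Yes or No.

Exploring the product automaton R × S from the start pair (s0, 2), following both machines on each input symbol, reaches 5 state pairs: (s0, 2), (s1, 0), (s3, 4), (s5, 6), (s6, 3).
R accepts in {s1, s2, s4} and S accepts in {0, 1, 5}. In every reachable pair the two components are either both accepting — (s1, 0) — or both non-accepting, so no string is accepted by exactly one of the machines: L(R) \ L(S) and L(S) \ L(R) are both empty.
Hence every string is accepted by R iff it is accepted by S, and the two languages coincide.

Yes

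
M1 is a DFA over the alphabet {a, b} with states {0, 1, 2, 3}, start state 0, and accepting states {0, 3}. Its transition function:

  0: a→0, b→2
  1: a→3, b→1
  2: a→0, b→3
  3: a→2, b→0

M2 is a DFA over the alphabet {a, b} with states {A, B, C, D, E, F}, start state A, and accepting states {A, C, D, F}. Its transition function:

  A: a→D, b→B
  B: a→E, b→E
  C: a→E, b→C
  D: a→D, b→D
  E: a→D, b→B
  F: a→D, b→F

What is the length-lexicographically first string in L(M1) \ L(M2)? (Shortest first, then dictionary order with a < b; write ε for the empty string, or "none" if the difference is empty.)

The string ba is accepted by M1 but not by M2.
No shorter string lies in the difference, and ba is the lexicographically first length-2 string in L(M1) \ L(M2).

ba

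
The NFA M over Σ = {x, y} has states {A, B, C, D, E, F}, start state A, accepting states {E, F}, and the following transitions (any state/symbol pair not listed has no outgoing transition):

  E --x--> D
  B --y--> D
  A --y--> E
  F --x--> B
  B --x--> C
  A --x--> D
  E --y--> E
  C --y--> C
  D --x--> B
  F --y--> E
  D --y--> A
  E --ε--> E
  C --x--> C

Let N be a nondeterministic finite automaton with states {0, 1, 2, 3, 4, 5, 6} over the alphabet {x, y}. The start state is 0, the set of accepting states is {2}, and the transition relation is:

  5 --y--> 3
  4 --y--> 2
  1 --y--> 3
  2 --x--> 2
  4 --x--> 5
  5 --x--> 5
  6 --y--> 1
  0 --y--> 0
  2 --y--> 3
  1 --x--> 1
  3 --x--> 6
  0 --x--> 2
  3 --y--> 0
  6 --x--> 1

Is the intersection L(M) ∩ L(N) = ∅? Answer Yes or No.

Yes

Exploring the product automaton M × N from the start pair (A, 0), following both machines on each input symbol, reaches 17 state pairs: (A, 0), (D, 2), (E, 0), (B, 2), (A, 3), (C, 2), (D, 3), (D, 6), (C, 3), (B, 6), (B, 1), (A, 1), (C, 6), (C, 0), (C, 1), (D, 1), (E, 3).
M accepts in {E, F} and N accepts in {2}; no reachable pair has both components accepting, so no string drives both machines to acceptance simultaneously and L(M) ∩ L(N) = ∅.
So no string is accepted by both, and the intersection is empty.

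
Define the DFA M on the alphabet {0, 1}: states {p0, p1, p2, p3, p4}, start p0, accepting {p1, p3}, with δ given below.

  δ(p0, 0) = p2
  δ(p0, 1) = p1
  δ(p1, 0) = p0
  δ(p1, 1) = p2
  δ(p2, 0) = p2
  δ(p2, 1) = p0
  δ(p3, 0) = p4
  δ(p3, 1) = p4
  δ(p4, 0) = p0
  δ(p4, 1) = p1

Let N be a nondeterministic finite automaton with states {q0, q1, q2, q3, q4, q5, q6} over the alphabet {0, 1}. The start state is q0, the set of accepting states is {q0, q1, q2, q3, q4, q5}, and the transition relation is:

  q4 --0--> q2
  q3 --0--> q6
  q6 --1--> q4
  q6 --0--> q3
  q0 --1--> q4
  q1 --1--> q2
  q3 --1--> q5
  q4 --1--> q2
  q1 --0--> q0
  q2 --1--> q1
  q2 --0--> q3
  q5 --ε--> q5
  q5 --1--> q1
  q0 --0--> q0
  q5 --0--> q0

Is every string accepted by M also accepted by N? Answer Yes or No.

Exploring the product automaton M × N from the start pair (p0, q0), following both machines on each input symbol, reaches 15 state pairs: (p0, q0), (p2, q0), (p1, q4), (p0, q4), (p0, q2), (p2, q2), (p1, q2), (p2, q3), (p1, q1), (p0, q1), (p0, q3), (p2, q1), (p2, q6), (p0, q5), (p1, q5).
M accepts in {p1, p3} and N accepts in {q0, q1, q2, q3, q4, q5}. The reachable pairs whose M-component is accepting are (p1, q4), (p1, q2), (p1, q1), (p1, q5); in each of them the N-component is accepting too, so the product for L(M) \ L(N) (M-component accepting, N-component rejecting) has no reachable accepting pair and the difference is empty.
Hence every string in L(M) is also in L(N).

Yes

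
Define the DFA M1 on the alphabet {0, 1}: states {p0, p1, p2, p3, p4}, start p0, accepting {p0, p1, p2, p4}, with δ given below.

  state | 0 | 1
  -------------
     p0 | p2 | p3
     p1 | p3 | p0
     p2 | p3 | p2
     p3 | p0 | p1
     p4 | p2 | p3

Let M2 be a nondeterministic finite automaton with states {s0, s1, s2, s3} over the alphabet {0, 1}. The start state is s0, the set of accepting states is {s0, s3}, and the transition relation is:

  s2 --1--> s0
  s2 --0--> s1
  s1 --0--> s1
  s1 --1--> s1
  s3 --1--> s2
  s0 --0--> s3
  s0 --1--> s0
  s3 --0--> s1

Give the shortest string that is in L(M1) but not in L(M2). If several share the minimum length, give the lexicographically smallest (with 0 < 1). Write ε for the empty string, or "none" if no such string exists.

The string 01 is accepted by M1 but not by M2.
No shorter string lies in the difference, and 01 is the lexicographically first length-2 string in L(M1) \ L(M2).

01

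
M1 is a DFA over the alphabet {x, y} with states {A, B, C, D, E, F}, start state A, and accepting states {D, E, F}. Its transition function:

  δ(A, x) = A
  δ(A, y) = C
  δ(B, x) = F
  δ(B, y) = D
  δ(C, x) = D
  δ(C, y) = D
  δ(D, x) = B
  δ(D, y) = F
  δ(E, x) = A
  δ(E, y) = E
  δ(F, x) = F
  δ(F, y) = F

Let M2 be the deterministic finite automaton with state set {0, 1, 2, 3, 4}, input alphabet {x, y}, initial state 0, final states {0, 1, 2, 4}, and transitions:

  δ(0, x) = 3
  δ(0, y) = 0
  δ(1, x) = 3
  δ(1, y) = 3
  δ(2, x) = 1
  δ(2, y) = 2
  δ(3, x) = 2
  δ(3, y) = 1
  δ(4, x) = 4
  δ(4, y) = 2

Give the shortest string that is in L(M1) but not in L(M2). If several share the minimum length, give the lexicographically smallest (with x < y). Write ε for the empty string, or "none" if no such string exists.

The string yx is accepted by M1 but not by M2.
No shorter string lies in the difference, and yx is the lexicographically first length-2 string in L(M1) \ L(M2).

yx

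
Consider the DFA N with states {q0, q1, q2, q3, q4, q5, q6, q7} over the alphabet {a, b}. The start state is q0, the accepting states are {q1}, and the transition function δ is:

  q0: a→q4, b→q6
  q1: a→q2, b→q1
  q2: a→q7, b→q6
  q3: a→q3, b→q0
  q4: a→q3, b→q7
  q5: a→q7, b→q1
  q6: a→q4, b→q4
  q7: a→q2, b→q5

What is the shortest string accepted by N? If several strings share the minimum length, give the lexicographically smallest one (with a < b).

abbb

A breadth-first search from q0 reaches an accepting state first via the path q0 → q4 → q7 → q5 → q1 on input abbb.
No string of length < 4 is accepted (BFS exhausts all shorter strings without reaching an accepting state), and abbb is the lexicographically least accepting string of length 4.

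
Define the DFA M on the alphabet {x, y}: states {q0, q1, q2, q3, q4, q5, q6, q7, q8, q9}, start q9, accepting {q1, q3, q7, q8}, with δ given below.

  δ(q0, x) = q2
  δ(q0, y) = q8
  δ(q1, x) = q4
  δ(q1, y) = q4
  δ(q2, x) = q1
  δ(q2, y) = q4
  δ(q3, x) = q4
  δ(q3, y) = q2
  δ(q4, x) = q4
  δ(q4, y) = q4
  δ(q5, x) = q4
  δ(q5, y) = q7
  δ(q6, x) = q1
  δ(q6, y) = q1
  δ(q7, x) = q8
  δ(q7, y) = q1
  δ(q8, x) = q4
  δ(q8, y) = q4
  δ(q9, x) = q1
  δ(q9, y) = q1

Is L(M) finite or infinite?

finite

The useful states (reachable from q9 and able to reach an accepting state) are {q1, q9}.
Restricted to these states the transition graph has no cycle, so every accepting path has bounded length and L is finite.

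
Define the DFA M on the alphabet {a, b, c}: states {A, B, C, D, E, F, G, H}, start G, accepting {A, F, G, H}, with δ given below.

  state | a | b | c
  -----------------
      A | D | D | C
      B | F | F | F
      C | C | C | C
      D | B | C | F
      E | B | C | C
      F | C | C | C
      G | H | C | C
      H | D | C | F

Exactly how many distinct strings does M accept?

7

The useful subgraph on states {B, D, F, G, H} is acyclic, so L(M) is finite; the longest accepting path visits 5 useful states, giving maximum string length 4.
Counting accepting paths from G by length: 1 of length 0, 1 of length 1, 1 of length 2, 1 of length 3, 3 of length 4. Total 7.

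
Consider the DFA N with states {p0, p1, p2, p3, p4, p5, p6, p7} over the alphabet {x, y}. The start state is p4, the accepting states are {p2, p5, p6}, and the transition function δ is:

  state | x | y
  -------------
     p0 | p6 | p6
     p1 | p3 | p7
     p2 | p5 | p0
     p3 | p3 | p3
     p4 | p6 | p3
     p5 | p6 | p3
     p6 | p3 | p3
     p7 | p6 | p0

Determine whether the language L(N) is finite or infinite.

finite

The useful states (reachable from p4 and able to reach an accepting state) are {p4, p6}.
Restricted to these states the transition graph has no cycle, so every accepting path has bounded length and L is finite.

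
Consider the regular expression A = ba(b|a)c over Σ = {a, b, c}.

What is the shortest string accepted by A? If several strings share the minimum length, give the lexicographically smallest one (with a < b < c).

By inspection of the expression, no string of length less than 4 matches, and baac is the lexicographically first match of length 4.

baac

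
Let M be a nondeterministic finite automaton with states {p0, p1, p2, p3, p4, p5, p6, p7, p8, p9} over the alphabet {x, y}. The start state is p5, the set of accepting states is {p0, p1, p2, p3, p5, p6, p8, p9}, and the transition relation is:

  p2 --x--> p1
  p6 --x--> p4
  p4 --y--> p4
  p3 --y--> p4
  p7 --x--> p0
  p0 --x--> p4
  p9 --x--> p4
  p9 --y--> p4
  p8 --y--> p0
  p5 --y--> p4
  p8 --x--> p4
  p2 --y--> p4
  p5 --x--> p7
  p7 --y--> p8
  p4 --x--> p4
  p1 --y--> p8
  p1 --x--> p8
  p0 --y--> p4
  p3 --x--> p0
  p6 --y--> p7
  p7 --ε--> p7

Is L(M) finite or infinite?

finite

The useful states (reachable from p5 and able to reach an accepting state) are {p0, p5, p7, p8}.
Restricted to these states the transition graph has no cycle, so every accepting path has bounded length and L is finite.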